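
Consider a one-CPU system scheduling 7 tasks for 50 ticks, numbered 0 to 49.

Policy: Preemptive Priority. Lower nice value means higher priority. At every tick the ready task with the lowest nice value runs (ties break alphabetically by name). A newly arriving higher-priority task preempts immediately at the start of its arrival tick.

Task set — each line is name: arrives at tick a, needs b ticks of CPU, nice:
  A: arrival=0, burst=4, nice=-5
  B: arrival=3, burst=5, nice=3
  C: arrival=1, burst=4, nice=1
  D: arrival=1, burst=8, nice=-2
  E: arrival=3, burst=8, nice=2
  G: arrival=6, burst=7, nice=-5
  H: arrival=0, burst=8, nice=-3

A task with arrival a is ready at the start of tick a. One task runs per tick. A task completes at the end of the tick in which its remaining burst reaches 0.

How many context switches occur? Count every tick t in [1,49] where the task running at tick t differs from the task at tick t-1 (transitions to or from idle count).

t=0: ready={A,H} → run A
t=1: ready={A,C,D,H} → run A
t=2: ready={A,C,D,H} → run A
t=3: ready={A,B,C,D,E,H} → run A
t=4: ready={B,C,D,E,H} → run H
t=5: ready={B,C,D,E,H} → run H
t=6: ready={B,C,D,E,G,H} → run G
t=7: ready={B,C,D,E,G,H} → run G
t=8: ready={B,C,D,E,G,H} → run G
t=9: ready={B,C,D,E,G,H} → run G
t=10: ready={B,C,D,E,G,H} → run G
t=11: ready={B,C,D,E,G,H} → run G
t=12: ready={B,C,D,E,G,H} → run G
t=13: ready={B,C,D,E,H} → run H
t=14: ready={B,C,D,E,H} → run H
t=15: ready={B,C,D,E,H} → run H
t=16: ready={B,C,D,E,H} → run H
t=17: ready={B,C,D,E,H} → run H
t=18: ready={B,C,D,E,H} → run H
t=19: ready={B,C,D,E} → run D
t=20: ready={B,C,D,E} → run D
t=21: ready={B,C,D,E} → run D
t=22: ready={B,C,D,E} → run D
t=23: ready={B,C,D,E} → run D
t=24: ready={B,C,D,E} → run D
t=25: ready={B,C,D,E} → run D
t=26: ready={B,C,D,E} → run D
t=27: ready={B,C,E} → run C
t=28: ready={B,C,E} → run C
t=29: ready={B,C,E} → run C
t=30: ready={B,C,E} → run C
t=31: ready={B,E} → run E
t=32: ready={B,E} → run E
t=33: ready={B,E} → run E
t=34: ready={B,E} → run E
t=35: ready={B,E} → run E
t=36: ready={B,E} → run E
t=37: ready={B,E} → run E
t=38: ready={B,E} → run E
t=39: ready={B} → run B
t=40: ready={B} → run B
t=41: ready={B} → run B
t=42: ready={B} → run B
t=43: ready={B} → run B
t=44: (idle)
t=45: (idle)
t=46: (idle)
t=47: (idle)
t=48: (idle)
t=49: (idle)

context switches = 8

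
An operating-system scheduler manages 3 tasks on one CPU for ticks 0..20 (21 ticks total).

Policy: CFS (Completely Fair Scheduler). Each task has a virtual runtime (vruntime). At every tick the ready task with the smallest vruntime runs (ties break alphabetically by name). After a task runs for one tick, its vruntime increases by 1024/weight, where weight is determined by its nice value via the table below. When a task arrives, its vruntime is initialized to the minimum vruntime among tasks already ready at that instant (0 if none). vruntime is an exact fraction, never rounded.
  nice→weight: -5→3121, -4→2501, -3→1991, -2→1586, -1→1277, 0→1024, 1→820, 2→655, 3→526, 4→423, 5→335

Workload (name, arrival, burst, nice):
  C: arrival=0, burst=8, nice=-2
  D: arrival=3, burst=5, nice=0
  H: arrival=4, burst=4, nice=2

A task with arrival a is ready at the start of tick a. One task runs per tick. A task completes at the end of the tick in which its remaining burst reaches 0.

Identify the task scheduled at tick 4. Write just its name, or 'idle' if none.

t=0: vr[C=0] → run C
t=1: vr[C=512/793] → run C
t=2: vr[C=1024/793] → run C
t=3: vr[C=1536/793 D=1536/793] → run C
t=4: vr[C=2048/793 D=1536/793 H=1536/793] → run D
t=5: vr[C=2048/793 D=2329/793 H=1536/793] → run H
t=6: vr[C=2048/793 D=2329/793 H=1818112/519415] → run C
t=7: vr[C=2560/793 D=2329/793 H=1818112/519415] → run D
t=8: vr[C=2560/793 D=3122/793 H=1818112/519415] → run C
t=9: vr[C=3072/793 D=3122/793 H=1818112/519415] → run H
t=10: vr[C=3072/793 D=3122/793 H=2630144/519415] → run C
t=11: vr[C=3584/793 D=3122/793 H=2630144/519415] → run D
t=12: vr[C=3584/793 D=3915/793 H=2630144/519415] → run C
t=13: vr[D=3915/793 H=2630144/519415] → run D
t=14: vr[D=4708/793 H=2630144/519415] → run H
t=15: vr[D=4708/793 H=3442176/519415] → run D
t=16: vr[H=3442176/519415] → run H
t=17: (idle)
t=18: (idle)
t=19: (idle)
t=20: (idle)

running at tick 4 = D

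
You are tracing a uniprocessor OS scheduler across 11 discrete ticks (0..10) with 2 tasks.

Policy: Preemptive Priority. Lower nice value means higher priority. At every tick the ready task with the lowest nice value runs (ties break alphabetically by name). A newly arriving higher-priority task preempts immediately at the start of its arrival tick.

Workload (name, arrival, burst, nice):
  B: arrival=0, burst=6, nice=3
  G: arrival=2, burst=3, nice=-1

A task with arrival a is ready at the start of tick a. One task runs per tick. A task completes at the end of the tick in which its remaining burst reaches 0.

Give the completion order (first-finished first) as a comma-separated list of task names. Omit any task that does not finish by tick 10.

completion order = G, B

t=0: ready={B} → run B
t=1: ready={B} → run B
t=2: ready={B,G} → run G
t=3: ready={B,G} → run G
t=4: ready={B,G} → run G
t=5: ready={B} → run B
t=6: ready={B} → run B
t=7: ready={B} → run B
t=8: ready={B} → run B
t=9: (idle)
t=10: (idle)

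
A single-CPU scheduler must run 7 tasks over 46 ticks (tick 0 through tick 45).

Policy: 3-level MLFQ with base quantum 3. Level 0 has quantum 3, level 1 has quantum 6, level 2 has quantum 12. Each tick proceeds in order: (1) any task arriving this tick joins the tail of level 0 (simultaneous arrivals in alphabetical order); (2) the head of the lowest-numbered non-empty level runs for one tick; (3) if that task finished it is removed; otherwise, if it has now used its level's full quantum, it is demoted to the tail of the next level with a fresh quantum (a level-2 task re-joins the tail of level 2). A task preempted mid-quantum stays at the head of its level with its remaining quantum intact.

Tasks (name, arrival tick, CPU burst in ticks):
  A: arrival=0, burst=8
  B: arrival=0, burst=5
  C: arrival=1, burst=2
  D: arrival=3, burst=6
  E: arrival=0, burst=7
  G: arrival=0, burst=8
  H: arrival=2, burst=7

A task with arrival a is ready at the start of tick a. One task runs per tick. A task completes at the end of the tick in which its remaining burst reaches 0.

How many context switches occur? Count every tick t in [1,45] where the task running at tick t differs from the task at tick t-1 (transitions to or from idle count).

context switches = 13

t=0: L0/L1/L2 = ABEG/-/- → run A
t=1: L0/L1/L2 = ABEGC/-/- → run A
t=2: L0/L1/L2 = ABEGCH/-/- → run A
t=3: L0/L1/L2 = BEGCHD/A/- → run B
t=4: L0/L1/L2 = BEGCHD/A/- → run B
t=5: L0/L1/L2 = BEGCHD/A/- → run B
t=6: L0/L1/L2 = EGCHD/AB/- → run E
t=7: L0/L1/L2 = EGCHD/AB/- → run E
t=8: L0/L1/L2 = EGCHD/AB/- → run E
t=9: L0/L1/L2 = GCHD/ABE/- → run G
t=10: L0/L1/L2 = GCHD/ABE/- → run G
t=11: L0/L1/L2 = GCHD/ABE/- → run G
t=12: L0/L1/L2 = CHD/ABEG/- → run C
t=13: L0/L1/L2 = CHD/ABEG/- → run C
t=14: L0/L1/L2 = HD/ABEG/- → run H
t=15: L0/L1/L2 = HD/ABEG/- → run H
t=16: L0/L1/L2 = HD/ABEG/- → run H
t=17: L0/L1/L2 = D/ABEGH/- → run D
t=18: L0/L1/L2 = D/ABEGH/- → run D
t=19: L0/L1/L2 = D/ABEGH/- → run D
t=20: L0/L1/L2 = -/ABEGHD/- → run A
t=21: L0/L1/L2 = -/ABEGHD/- → run A
t=22: L0/L1/L2 = -/ABEGHD/- → run A
t=23: L0/L1/L2 = -/ABEGHD/- → run A
t=24: L0/L1/L2 = -/ABEGHD/- → run A
t=25: L0/L1/L2 = -/BEGHD/- → run B
t=26: L0/L1/L2 = -/BEGHD/- → run B
t=27: L0/L1/L2 = -/EGHD/- → run E
t=28: L0/L1/L2 = -/EGHD/- → run E
t=29: L0/L1/L2 = -/EGHD/- → run E
t=30: L0/L1/L2 = -/EGHD/- → run E
t=31: L0/L1/L2 = -/GHD/- → run G
t=32: L0/L1/L2 = -/GHD/- → run G
t=33: L0/L1/L2 = -/GHD/- → run G
t=34: L0/L1/L2 = -/GHD/- → run G
t=35: L0/L1/L2 = -/GHD/- → run G
t=36: L0/L1/L2 = -/HD/- → run H
t=37: L0/L1/L2 = -/HD/- → run H
t=38: L0/L1/L2 = -/HD/- → run H
t=39: L0/L1/L2 = -/HD/- → run H
t=40: L0/L1/L2 = -/D/- → run D
t=41: L0/L1/L2 = -/D/- → run D
t=42: L0/L1/L2 = -/D/- → run D
t=43: (idle)
t=44: (idle)
t=45: (idle)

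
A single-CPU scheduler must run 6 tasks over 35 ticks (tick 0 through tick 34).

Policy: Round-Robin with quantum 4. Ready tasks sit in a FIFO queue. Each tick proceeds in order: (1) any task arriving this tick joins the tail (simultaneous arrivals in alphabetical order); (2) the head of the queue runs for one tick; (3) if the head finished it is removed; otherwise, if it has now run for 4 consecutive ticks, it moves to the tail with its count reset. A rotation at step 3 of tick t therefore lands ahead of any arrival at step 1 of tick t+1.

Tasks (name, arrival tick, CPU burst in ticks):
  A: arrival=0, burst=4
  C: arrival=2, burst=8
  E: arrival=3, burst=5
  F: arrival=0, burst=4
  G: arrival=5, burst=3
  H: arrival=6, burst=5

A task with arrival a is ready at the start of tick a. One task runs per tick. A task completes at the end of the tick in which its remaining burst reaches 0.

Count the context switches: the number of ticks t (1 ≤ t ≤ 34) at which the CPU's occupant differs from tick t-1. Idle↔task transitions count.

t=0: queue=[A,F] q_used=0 → run A
t=1: queue=[A,F] q_used=1 → run A
t=2: queue=[A,F,C] q_used=2 → run A
t=3: queue=[A,F,C,E] q_used=3 → run A
t=4: queue=[F,C,E] q_used=0 → run F
t=5: queue=[F,C,E,G] q_used=1 → run F
t=6: queue=[F,C,E,G,H] q_used=2 → run F
t=7: queue=[F,C,E,G,H] q_used=3 → run F
t=8: queue=[C,E,G,H] q_used=0 → run C
t=9: queue=[C,E,G,H] q_used=1 → run C
t=10: queue=[C,E,G,H] q_used=2 → run C
t=11: queue=[C,E,G,H] q_used=3 → run C
t=12: queue=[E,G,H,C] q_used=0 → run E
t=13: queue=[E,G,H,C] q_used=1 → run E
t=14: queue=[E,G,H,C] q_used=2 → run E
t=15: queue=[E,G,H,C] q_used=3 → run E
t=16: queue=[G,H,C,E] q_used=0 → run G
t=17: queue=[G,H,C,E] q_used=1 → run G
t=18: queue=[G,H,C,E] q_used=2 → run G
t=19: queue=[H,C,E] q_used=0 → run H
t=20: queue=[H,C,E] q_used=1 → run H
t=21: queue=[H,C,E] q_used=2 → run H
t=22: queue=[H,C,E] q_used=3 → run H
t=23: queue=[C,E,H] q_used=0 → run C
t=24: queue=[C,E,H] q_used=1 → run C
t=25: queue=[C,E,H] q_used=2 → run C
t=26: queue=[C,E,H] q_used=3 → run C
t=27: queue=[E,H] q_used=0 → run E
t=28: queue=[H] q_used=0 → run H
t=29: (idle)
t=30: (idle)
t=31: (idle)
t=32: (idle)
t=33: (idle)
t=34: (idle)

context switches = 9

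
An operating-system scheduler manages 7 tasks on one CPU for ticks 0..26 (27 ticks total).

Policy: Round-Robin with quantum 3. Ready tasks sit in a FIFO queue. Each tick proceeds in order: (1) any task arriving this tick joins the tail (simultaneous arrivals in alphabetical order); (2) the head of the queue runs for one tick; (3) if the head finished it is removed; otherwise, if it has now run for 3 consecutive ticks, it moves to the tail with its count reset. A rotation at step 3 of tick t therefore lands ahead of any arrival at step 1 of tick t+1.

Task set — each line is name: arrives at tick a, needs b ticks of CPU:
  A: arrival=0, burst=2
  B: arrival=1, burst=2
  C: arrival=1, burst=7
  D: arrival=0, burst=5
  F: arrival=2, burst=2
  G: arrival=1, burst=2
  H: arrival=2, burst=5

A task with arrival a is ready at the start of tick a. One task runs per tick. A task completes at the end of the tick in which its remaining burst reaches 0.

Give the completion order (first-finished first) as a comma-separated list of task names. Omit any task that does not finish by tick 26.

t=0: queue=[A,D] q_used=0 → run A
t=1: queue=[A,D,B,C,G] q_used=1 → run A
t=2: queue=[D,B,C,G,F,H] q_used=0 → run D
t=3: queue=[D,B,C,G,F,H] q_used=1 → run D
t=4: queue=[D,B,C,G,F,H] q_used=2 → run D
t=5: queue=[B,C,G,F,H,D] q_used=0 → run B
t=6: queue=[B,C,G,F,H,D] q_used=1 → run B
t=7: queue=[C,G,F,H,D] q_used=0 → run C
t=8: queue=[C,G,F,H,D] q_used=1 → run C
t=9: queue=[C,G,F,H,D] q_used=2 → run C
t=10: queue=[G,F,H,D,C] q_used=0 → run G
t=11: queue=[G,F,H,D,C] q_used=1 → run G
t=12: queue=[F,H,D,C] q_used=0 → run F
t=13: queue=[F,H,D,C] q_used=1 → run F
t=14: queue=[H,D,C] q_used=0 → run H
t=15: queue=[H,D,C] q_used=1 → run H
t=16: queue=[H,D,C] q_used=2 → run H
t=17: queue=[D,C,H] q_used=0 → run D
t=18: queue=[D,C,H] q_used=1 → run D
t=19: queue=[C,H] q_used=0 → run C
t=20: queue=[C,H] q_used=1 → run C
t=21: queue=[C,H] q_used=2 → run C
t=22: queue=[H,C] q_used=0 → run H
t=23: queue=[H,C] q_used=1 → run H
t=24: queue=[C] q_used=0 → run C
t=25: (idle)
t=26: (idle)

completion order = A, B, G, F, D, H, C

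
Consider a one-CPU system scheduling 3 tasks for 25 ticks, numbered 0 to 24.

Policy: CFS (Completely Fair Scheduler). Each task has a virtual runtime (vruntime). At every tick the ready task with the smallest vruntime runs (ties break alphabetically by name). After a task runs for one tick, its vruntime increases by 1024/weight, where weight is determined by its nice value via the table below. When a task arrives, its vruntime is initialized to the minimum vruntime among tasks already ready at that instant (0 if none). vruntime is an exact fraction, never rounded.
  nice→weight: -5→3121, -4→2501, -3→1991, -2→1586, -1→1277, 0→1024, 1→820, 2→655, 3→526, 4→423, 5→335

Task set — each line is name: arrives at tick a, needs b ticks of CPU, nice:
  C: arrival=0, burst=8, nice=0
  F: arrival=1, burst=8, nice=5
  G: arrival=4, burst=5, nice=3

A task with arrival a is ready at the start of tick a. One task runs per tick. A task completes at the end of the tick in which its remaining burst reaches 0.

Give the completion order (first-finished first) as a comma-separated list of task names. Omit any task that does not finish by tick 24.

completion order = C, G, F

t=0: vr[C=0] → run C
t=1: vr[C=1 F=1] → run C
t=2: vr[C=2 F=1] → run F
t=3: vr[C=2 F=1359/335] → run C
t=4: vr[C=3 F=1359/335 G=3] → run C
t=5: vr[C=4 F=1359/335 G=3] → run G
t=6: vr[C=4 F=1359/335 G=1301/263] → run C
t=7: vr[C=5 F=1359/335 G=1301/263] → run F
t=8: vr[C=5 F=2383/335 G=1301/263] → run G
t=9: vr[C=5 F=2383/335 G=1813/263] → run C
t=10: vr[C=6 F=2383/335 G=1813/263] → run C
t=11: vr[C=7 F=2383/335 G=1813/263] → run G
t=12: vr[C=7 F=2383/335 G=2325/263] → run C
t=13: vr[F=2383/335 G=2325/263] → run F
t=14: vr[F=3407/335 G=2325/263] → run G
t=15: vr[F=3407/335 G=2837/263] → run F
t=16: vr[F=4431/335 G=2837/263] → run G
t=17: vr[F=4431/335] → run F
t=18: vr[F=1091/67] → run F
t=19: vr[F=6479/335] → run F
t=20: vr[F=7503/335] → run F
t=21: (idle)
t=22: (idle)
t=23: (idle)
t=24: (idle)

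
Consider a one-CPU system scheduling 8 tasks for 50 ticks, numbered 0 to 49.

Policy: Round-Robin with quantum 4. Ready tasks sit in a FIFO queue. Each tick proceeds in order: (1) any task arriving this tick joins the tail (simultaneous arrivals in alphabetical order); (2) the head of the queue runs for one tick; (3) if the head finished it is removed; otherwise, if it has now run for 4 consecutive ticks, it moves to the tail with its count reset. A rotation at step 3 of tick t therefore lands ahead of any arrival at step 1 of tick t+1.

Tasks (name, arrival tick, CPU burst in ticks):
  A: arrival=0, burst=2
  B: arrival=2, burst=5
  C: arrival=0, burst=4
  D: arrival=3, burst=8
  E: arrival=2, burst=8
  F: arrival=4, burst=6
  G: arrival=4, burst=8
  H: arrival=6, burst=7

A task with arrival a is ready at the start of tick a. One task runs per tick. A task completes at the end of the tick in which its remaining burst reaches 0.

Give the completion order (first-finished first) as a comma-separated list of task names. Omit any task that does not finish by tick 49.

t=0: queue=[A,C] q_used=0 → run A
t=1: queue=[A,C] q_used=1 → run A
t=2: queue=[C,B,E] q_used=0 → run C
t=3: queue=[C,B,E,D] q_used=1 → run C
t=4: queue=[C,B,E,D,F,G] q_used=2 → run C
t=5: queue=[C,B,E,D,F,G] q_used=3 → run C
t=6: queue=[B,E,D,F,G,H] q_used=0 → run B
t=7: queue=[B,E,D,F,G,H] q_used=1 → run B
t=8: queue=[B,E,D,F,G,H] q_used=2 → run B
t=9: queue=[B,E,D,F,G,H] q_used=3 → run B
t=10: queue=[E,D,F,G,H,B] q_used=0 → run E
t=11: queue=[E,D,F,G,H,B] q_used=1 → run E
t=12: queue=[E,D,F,G,H,B] q_used=2 → run E
t=13: queue=[E,D,F,G,H,B] q_used=3 → run E
t=14: queue=[D,F,G,H,B,E] q_used=0 → run D
t=15: queue=[D,F,G,H,B,E] q_used=1 → run D
t=16: queue=[D,F,G,H,B,E] q_used=2 → run D
t=17: queue=[D,F,G,H,B,E] q_used=3 → run D
t=18: queue=[F,G,H,B,E,D] q_used=0 → run F
t=19: queue=[F,G,H,B,E,D] q_used=1 → run F
t=20: queue=[F,G,H,B,E,D] q_used=2 → run F
t=21: queue=[F,G,H,B,E,D] q_used=3 → run F
t=22: queue=[G,H,B,E,D,F] q_used=0 → run G
t=23: queue=[G,H,B,E,D,F] q_used=1 → run G
t=24: queue=[G,H,B,E,D,F] q_used=2 → run G
t=25: queue=[G,H,B,E,D,F] q_used=3 → run G
t=26: queue=[H,B,E,D,F,G] q_used=0 → run H
t=27: queue=[H,B,E,D,F,G] q_used=1 → run H
t=28: queue=[H,B,E,D,F,G] q_used=2 → run H
t=29: queue=[H,B,E,D,F,G] q_used=3 → run H
t=30: queue=[B,E,D,F,G,H] q_used=0 → run B
t=31: queue=[E,D,F,G,H] q_used=0 → run E
t=32: queue=[E,D,F,G,H] q_used=1 → run E
t=33: queue=[E,D,F,G,H] q_used=2 → run E
t=34: queue=[E,D,F,G,H] q_used=3 → run E
t=35: queue=[D,F,G,H] q_used=0 → run D
t=36: queue=[D,F,G,H] q_used=1 → run D
t=37: queue=[D,F,G,H] q_used=2 → run D
t=38: queue=[D,F,G,H] q_used=3 → run D
t=39: queue=[F,G,H] q_used=0 → run F
t=40: queue=[F,G,H] q_used=1 → run F
t=41: queue=[G,H] q_used=0 → run G
t=42: queue=[G,H] q_used=1 → run G
t=43: queue=[G,H] q_used=2 → run G
t=44: queue=[G,H] q_used=3 → run G
t=45: queue=[H] q_used=0 → run H
t=46: queue=[H] q_used=1 → run H
t=47: queue=[H] q_used=2 → run H
t=48: (idle)
t=49: (idle)

completion order = A, C, B, E, D, F, G, H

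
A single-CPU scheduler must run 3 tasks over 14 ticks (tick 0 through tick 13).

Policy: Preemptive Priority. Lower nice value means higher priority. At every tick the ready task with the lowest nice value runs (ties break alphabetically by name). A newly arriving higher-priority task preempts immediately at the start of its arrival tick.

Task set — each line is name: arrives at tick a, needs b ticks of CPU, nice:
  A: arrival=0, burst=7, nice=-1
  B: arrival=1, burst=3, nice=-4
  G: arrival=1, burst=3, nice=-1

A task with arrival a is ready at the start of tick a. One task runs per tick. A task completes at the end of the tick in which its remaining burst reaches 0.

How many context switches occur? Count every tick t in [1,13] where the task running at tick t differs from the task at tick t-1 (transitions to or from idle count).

context switches = 4

t=0: ready={A} → run A
t=1: ready={A,B,G} → run B
t=2: ready={A,B,G} → run B
t=3: ready={A,B,G} → run B
t=4: ready={A,G} → run A
t=5: ready={A,G} → run A
t=6: ready={A,G} → run A
t=7: ready={A,G} → run A
t=8: ready={A,G} → run A
t=9: ready={A,G} → run A
t=10: ready={G} → run G
t=11: ready={G} → run G
t=12: ready={G} → run G
t=13: (idle)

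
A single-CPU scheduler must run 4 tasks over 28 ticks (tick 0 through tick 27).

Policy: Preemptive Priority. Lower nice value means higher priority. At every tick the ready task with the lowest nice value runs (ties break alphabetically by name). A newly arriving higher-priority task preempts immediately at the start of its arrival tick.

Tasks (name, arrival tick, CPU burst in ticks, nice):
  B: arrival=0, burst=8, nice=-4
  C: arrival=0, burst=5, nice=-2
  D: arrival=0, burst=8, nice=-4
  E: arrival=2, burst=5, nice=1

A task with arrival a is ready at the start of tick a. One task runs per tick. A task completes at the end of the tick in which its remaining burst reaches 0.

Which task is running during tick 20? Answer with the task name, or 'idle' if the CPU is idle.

t=0: ready={B,C,D} → run B
t=1: ready={B,C,D} → run B
t=2: ready={B,C,D,E} → run B
t=3: ready={B,C,D,E} → run B
t=4: ready={B,C,D,E} → run B
t=5: ready={B,C,D,E} → run B
t=6: ready={B,C,D,E} → run B
t=7: ready={B,C,D,E} → run B
t=8: ready={C,D,E} → run D
t=9: ready={C,D,E} → run D
t=10: ready={C,D,E} → run D
t=11: ready={C,D,E} → run D
t=12: ready={C,D,E} → run D
t=13: ready={C,D,E} → run D
t=14: ready={C,D,E} → run D
t=15: ready={C,D,E} → run D
t=16: ready={C,E} → run C
t=17: ready={C,E} → run C
t=18: ready={C,E} → run C
t=19: ready={C,E} → run C
t=20: ready={C,E} → run C
t=21: ready={E} → run E
t=22: ready={E} → run E
t=23: ready={E} → run E
t=24: ready={E} → run E
t=25: ready={E} → run E
t=26: (idle)
t=27: (idle)

running at tick 20 = C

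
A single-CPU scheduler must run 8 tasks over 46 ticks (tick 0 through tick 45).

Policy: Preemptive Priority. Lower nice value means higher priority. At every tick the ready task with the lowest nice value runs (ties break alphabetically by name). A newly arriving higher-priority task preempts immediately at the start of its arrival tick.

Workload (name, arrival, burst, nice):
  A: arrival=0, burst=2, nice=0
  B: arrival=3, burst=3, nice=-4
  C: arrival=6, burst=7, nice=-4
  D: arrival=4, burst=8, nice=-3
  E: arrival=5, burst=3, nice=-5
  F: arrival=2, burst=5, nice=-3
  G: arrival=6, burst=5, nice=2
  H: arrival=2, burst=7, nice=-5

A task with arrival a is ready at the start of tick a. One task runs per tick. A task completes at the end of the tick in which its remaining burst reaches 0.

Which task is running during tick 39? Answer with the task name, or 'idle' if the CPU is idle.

t=0: ready={A} → run A
t=1: ready={A} → run A
t=2: ready={F,H} → run H
t=3: ready={B,F,H} → run H
t=4: ready={B,D,F,H} → run H
t=5: ready={B,D,E,F,H} → run E
t=6: ready={B,C,D,E,F,G,H} → run E
t=7: ready={B,C,D,E,F,G,H} → run E
t=8: ready={B,C,D,F,G,H} → run H
t=9: ready={B,C,D,F,G,H} → run H
t=10: ready={B,C,D,F,G,H} → run H
t=11: ready={B,C,D,F,G,H} → run H
t=12: ready={B,C,D,F,G} → run B
t=13: ready={B,C,D,F,G} → run B
t=14: ready={B,C,D,F,G} → run B
t=15: ready={C,D,F,G} → run C
t=16: ready={C,D,F,G} → run C
t=17: ready={C,D,F,G} → run C
t=18: ready={C,D,F,G} → run C
t=19: ready={C,D,F,G} → run C
t=20: ready={C,D,F,G} → run C
t=21: ready={C,D,F,G} → run C
t=22: ready={D,F,G} → run D
t=23: ready={D,F,G} → run D
t=24: ready={D,F,G} → run D
t=25: ready={D,F,G} → run D
t=26: ready={D,F,G} → run D
t=27: ready={D,F,G} → run D
t=28: ready={D,F,G} → run D
t=29: ready={D,F,G} → run D
t=30: ready={F,G} → run F
t=31: ready={F,G} → run F
t=32: ready={F,G} → run F
t=33: ready={F,G} → run F
t=34: ready={F,G} → run F
t=35: ready={G} → run G
t=36: ready={G} → run G
t=37: ready={G} → run G
t=38: ready={G} → run G
t=39: ready={G} → run G
t=40: (idle)
t=41: (idle)
t=42: (idle)
t=43: (idle)
t=44: (idle)
t=45: (idle)

running at tick 39 = G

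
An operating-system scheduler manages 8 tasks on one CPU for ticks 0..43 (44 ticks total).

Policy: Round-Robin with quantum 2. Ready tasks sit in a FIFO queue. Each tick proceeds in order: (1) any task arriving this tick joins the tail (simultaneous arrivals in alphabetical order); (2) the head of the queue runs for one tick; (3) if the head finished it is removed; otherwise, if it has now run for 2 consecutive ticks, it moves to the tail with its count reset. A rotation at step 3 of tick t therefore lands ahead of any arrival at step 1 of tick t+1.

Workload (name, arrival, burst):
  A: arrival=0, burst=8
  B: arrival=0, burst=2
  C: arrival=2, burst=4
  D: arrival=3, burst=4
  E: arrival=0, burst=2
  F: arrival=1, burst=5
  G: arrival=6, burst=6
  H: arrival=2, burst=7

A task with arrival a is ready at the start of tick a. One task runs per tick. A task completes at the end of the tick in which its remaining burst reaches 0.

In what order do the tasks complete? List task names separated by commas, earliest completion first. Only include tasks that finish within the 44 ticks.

t=0: queue=[A,B,E] q_used=0 → run A
t=1: queue=[A,B,E,F] q_used=1 → run A
t=2: queue=[B,E,F,A,C,H] q_used=0 → run B
t=3: queue=[B,E,F,A,C,H,D] q_used=1 → run B
t=4: queue=[E,F,A,C,H,D] q_used=0 → run E
t=5: queue=[E,F,A,C,H,D] q_used=1 → run E
t=6: queue=[F,A,C,H,D,G] q_used=0 → run F
t=7: queue=[F,A,C,H,D,G] q_used=1 → run F
t=8: queue=[A,C,H,D,G,F] q_used=0 → run A
t=9: queue=[A,C,H,D,G,F] q_used=1 → run A
t=10: queue=[C,H,D,G,F,A] q_used=0 → run C
t=11: queue=[C,H,D,G,F,A] q_used=1 → run C
t=12: queue=[H,D,G,F,A,C] q_used=0 → run H
t=13: queue=[H,D,G,F,A,C] q_used=1 → run H
t=14: queue=[D,G,F,A,C,H] q_used=0 → run D
t=15: queue=[D,G,F,A,C,H] q_used=1 → run D
t=16: queue=[G,F,A,C,H,D] q_used=0 → run G
t=17: queue=[G,F,A,C,H,D] q_used=1 → run G
t=18: queue=[F,A,C,H,D,G] q_used=0 → run F
t=19: queue=[F,A,C,H,D,G] q_used=1 → run F
t=20: queue=[A,C,H,D,G,F] q_used=0 → run A
t=21: queue=[A,C,H,D,G,F] q_used=1 → run A
t=22: queue=[C,H,D,G,F,A] q_used=0 → run C
t=23: queue=[C,H,D,G,F,A] q_used=1 → run C
t=24: queue=[H,D,G,F,A] q_used=0 → run H
t=25: queue=[H,D,G,F,A] q_used=1 → run H
t=26: queue=[D,G,F,A,H] q_used=0 → run D
t=27: queue=[D,G,F,A,H] q_used=1 → run D
t=28: queue=[G,F,A,H] q_used=0 → run G
t=29: queue=[G,F,A,H] q_used=1 → run G
t=30: queue=[F,A,H,G] q_used=0 → run F
t=31: queue=[A,H,G] q_used=0 → run A
t=32: queue=[A,H,G] q_used=1 → run A
t=33: queue=[H,G] q_used=0 → run H
t=34: queue=[H,G] q_used=1 → run H
t=35: queue=[G,H] q_used=0 → run G
t=36: queue=[G,H] q_used=1 → run G
t=37: queue=[H] q_used=0 → run H
t=38: (idle)
t=39: (idle)
t=40: (idle)
t=41: (idle)
t=42: (idle)
t=43: (idle)

completion order = B, E, C, D, F, A, G, H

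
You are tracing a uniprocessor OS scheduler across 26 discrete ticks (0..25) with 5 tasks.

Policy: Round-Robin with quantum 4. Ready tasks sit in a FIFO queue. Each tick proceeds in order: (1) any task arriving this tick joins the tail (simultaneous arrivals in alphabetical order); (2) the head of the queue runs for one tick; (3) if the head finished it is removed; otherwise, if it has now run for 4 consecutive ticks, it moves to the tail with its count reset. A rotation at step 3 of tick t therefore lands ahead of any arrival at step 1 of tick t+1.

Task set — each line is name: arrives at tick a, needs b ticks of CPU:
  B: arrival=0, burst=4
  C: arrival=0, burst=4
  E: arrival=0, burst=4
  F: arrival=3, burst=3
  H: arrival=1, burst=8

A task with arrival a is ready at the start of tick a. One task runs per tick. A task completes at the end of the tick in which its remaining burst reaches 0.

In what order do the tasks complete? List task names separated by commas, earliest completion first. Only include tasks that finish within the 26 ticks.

completion order = B, C, E, F, H

t=0: queue=[B,C,E] q_used=0 → run B
t=1: queue=[B,C,E,H] q_used=1 → run B
t=2: queue=[B,C,E,H] q_used=2 → run B
t=3: queue=[B,C,E,H,F] q_used=3 → run B
t=4: queue=[C,E,H,F] q_used=0 → run C
t=5: queue=[C,E,H,F] q_used=1 → run C
t=6: queue=[C,E,H,F] q_used=2 → run C
t=7: queue=[C,E,H,F] q_used=3 → run C
t=8: queue=[E,H,F] q_used=0 → run E
t=9: queue=[E,H,F] q_used=1 → run E
t=10: queue=[E,H,F] q_used=2 → run E
t=11: queue=[E,H,F] q_used=3 → run E
t=12: queue=[H,F] q_used=0 → run H
t=13: queue=[H,F] q_used=1 → run H
t=14: queue=[H,F] q_used=2 → run H
t=15: queue=[H,F] q_used=3 → run H
t=16: queue=[F,H] q_used=0 → run F
t=17: queue=[F,H] q_used=1 → run F
t=18: queue=[F,H] q_used=2 → run F
t=19: queue=[H] q_used=0 → run H
t=20: queue=[H] q_used=1 → run H
t=21: queue=[H] q_used=2 → run H
t=22: queue=[H] q_used=3 → run H
t=23: (idle)
t=24: (idle)
t=25: (idle)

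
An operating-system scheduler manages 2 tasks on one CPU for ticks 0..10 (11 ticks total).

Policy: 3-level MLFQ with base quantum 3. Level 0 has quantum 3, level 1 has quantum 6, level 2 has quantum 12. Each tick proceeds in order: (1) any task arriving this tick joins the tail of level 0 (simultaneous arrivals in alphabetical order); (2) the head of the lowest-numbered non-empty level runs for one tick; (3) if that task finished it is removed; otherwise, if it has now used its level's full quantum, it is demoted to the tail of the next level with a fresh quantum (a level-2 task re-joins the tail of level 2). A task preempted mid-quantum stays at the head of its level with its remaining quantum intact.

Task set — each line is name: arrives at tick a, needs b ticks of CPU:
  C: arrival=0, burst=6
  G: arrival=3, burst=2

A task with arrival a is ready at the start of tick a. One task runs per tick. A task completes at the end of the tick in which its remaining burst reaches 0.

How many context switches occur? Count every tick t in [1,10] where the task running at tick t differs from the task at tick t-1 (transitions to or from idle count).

context switches = 3

t=0: L0/L1/L2 = C/-/- → run C
t=1: L0/L1/L2 = C/-/- → run C
t=2: L0/L1/L2 = C/-/- → run C
t=3: L0/L1/L2 = G/C/- → run G
t=4: L0/L1/L2 = G/C/- → run G
t=5: L0/L1/L2 = -/C/- → run C
t=6: L0/L1/L2 = -/C/- → run C
t=7: L0/L1/L2 = -/C/- → run C
t=8: (idle)
t=9: (idle)
t=10: (idle)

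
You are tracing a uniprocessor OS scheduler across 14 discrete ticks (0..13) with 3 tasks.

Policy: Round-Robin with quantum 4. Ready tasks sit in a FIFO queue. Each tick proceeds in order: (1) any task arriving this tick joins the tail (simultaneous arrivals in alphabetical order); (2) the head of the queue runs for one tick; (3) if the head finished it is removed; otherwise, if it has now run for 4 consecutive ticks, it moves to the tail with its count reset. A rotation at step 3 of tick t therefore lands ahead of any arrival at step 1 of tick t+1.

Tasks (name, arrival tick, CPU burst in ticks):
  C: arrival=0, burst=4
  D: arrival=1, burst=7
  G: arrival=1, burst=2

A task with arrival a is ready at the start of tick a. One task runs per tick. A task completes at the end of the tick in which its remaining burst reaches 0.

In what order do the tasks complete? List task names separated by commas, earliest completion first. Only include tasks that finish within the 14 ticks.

t=0: queue=[C] q_used=0 → run C
t=1: queue=[C,D,G] q_used=1 → run C
t=2: queue=[C,D,G] q_used=2 → run C
t=3: queue=[C,D,G] q_used=3 → run C
t=4: queue=[D,G] q_used=0 → run D
t=5: queue=[D,G] q_used=1 → run D
t=6: queue=[D,G] q_used=2 → run D
t=7: queue=[D,G] q_used=3 → run D
t=8: queue=[G,D] q_used=0 → run G
t=9: queue=[G,D] q_used=1 → run G
t=10: queue=[D] q_used=0 → run D
t=11: queue=[D] q_used=1 → run D
t=12: queue=[D] q_used=2 → run D
t=13: (idle)

completion order = C, G, D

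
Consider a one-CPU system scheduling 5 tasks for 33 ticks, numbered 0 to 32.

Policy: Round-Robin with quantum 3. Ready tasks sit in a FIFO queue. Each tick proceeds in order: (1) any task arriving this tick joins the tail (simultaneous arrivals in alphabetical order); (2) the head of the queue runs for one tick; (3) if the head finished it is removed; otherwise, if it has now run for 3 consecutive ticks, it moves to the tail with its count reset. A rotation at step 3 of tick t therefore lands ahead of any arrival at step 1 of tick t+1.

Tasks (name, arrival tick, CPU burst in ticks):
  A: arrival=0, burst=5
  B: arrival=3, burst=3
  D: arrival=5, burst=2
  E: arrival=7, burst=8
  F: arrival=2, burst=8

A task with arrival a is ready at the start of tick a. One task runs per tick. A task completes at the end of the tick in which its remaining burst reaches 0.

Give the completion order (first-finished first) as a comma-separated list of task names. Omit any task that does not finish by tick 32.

completion order = A, B, D, F, E

t=0: queue=[A] q_used=0 → run A
t=1: queue=[A] q_used=1 → run A
t=2: queue=[A,F] q_used=2 → run A
t=3: queue=[F,A,B] q_used=0 → run F
t=4: queue=[F,A,B] q_used=1 → run F
t=5: queue=[F,A,B,D] q_used=2 → run F
t=6: queue=[A,B,D,F] q_used=0 → run A
t=7: queue=[A,B,D,F,E] q_used=1 → run A
t=8: queue=[B,D,F,E] q_used=0 → run B
t=9: queue=[B,D,F,E] q_used=1 → run B
t=10: queue=[B,D,F,E] q_used=2 → run B
t=11: queue=[D,F,E] q_used=0 → run D
t=12: queue=[D,F,E] q_used=1 → run D
t=13: queue=[F,E] q_used=0 → run F
t=14: queue=[F,E] q_used=1 → run F
t=15: queue=[F,E] q_used=2 → run F
t=16: queue=[E,F] q_used=0 → run E
t=17: queue=[E,F] q_used=1 → run E
t=18: queue=[E,F] q_used=2 → run E
t=19: queue=[F,E] q_used=0 → run F
t=20: queue=[F,E] q_used=1 → run F
t=21: queue=[E] q_used=0 → run E
t=22: queue=[E] q_used=1 → run E
t=23: queue=[E] q_used=2 → run E
t=24: queue=[E] q_used=0 → run E
t=25: queue=[E] q_used=1 → run E
t=26: (idle)
t=27: (idle)
t=28: (idle)
t=29: (idle)
t=30: (idle)
t=31: (idle)
t=32: (idle)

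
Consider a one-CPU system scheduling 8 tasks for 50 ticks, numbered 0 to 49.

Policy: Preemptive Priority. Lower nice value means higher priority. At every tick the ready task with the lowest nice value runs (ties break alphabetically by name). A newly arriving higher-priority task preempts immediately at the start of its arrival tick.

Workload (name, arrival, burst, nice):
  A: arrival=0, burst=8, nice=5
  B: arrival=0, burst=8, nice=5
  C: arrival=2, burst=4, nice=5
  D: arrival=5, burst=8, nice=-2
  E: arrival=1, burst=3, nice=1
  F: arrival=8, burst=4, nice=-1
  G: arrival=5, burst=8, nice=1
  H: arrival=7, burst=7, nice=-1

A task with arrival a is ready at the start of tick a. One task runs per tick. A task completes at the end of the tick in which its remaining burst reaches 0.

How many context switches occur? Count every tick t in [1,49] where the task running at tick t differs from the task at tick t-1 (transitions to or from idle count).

t=0: ready={A,B} → run A
t=1: ready={A,B,E} → run E
t=2: ready={A,B,C,E} → run E
t=3: ready={A,B,C,E} → run E
t=4: ready={A,B,C} → run A
t=5: ready={A,B,C,D,G} → run D
t=6: ready={A,B,C,D,G} → run D
t=7: ready={A,B,C,D,G,H} → run D
t=8: ready={A,B,C,D,F,G,H} → run D
t=9: ready={A,B,C,D,F,G,H} → run D
t=10: ready={A,B,C,D,F,G,H} → run D
t=11: ready={A,B,C,D,F,G,H} → run D
t=12: ready={A,B,C,D,F,G,H} → run D
t=13: ready={A,B,C,F,G,H} → run F
t=14: ready={A,B,C,F,G,H} → run F
t=15: ready={A,B,C,F,G,H} → run F
t=16: ready={A,B,C,F,G,H} → run F
t=17: ready={A,B,C,G,H} → run H
t=18: ready={A,B,C,G,H} → run H
t=19: ready={A,B,C,G,H} → run H
t=20: ready={A,B,C,G,H} → run H
t=21: ready={A,B,C,G,H} → run H
t=22: ready={A,B,C,G,H} → run H
t=23: ready={A,B,C,G,H} → run H
t=24: ready={A,B,C,G} → run G
t=25: ready={A,B,C,G} → run G
t=26: ready={A,B,C,G} → run G
t=27: ready={A,B,C,G} → run G
t=28: ready={A,B,C,G} → run G
t=29: ready={A,B,C,G} → run G
t=30: ready={A,B,C,G} → run G
t=31: ready={A,B,C,G} → run G
t=32: ready={A,B,C} → run A
t=33: ready={A,B,C} → run A
t=34: ready={A,B,C} → run A
t=35: ready={A,B,C} → run A
t=36: ready={A,B,C} → run A
t=37: ready={A,B,C} → run A
t=38: ready={B,C} → run B
t=39: ready={B,C} → run B
t=40: ready={B,C} → run B
t=41: ready={B,C} → run B
t=42: ready={B,C} → run B
t=43: ready={B,C} → run B
t=44: ready={B,C} → run B
t=45: ready={B,C} → run B
t=46: ready={C} → run C
t=47: ready={C} → run C
t=48: ready={C} → run C
t=49: ready={C} → run C

context switches = 9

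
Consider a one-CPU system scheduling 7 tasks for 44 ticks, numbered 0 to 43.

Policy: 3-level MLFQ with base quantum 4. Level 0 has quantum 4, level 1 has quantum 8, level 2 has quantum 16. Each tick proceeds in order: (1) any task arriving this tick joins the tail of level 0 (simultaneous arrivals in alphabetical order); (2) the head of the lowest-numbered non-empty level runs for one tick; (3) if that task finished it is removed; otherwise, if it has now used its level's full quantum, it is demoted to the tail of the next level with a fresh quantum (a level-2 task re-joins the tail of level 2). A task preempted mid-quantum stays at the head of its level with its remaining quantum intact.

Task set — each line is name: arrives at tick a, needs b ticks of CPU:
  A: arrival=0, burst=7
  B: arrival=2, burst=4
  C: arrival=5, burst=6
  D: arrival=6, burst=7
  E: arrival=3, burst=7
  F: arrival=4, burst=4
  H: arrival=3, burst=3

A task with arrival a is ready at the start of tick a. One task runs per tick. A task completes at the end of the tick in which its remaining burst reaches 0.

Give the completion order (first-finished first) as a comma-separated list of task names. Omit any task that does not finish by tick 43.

t=0: L0/L1/L2 = A/-/- → run A
t=1: L0/L1/L2 = A/-/- → run A
t=2: L0/L1/L2 = AB/-/- → run A
t=3: L0/L1/L2 = ABEH/-/- → run A
t=4: L0/L1/L2 = BEHF/A/- → run B
t=5: L0/L1/L2 = BEHFC/A/- → run B
t=6: L0/L1/L2 = BEHFCD/A/- → run B
t=7: L0/L1/L2 = BEHFCD/A/- → run B
t=8: L0/L1/L2 = EHFCD/A/- → run E
t=9: L0/L1/L2 = EHFCD/A/- → run E
t=10: L0/L1/L2 = EHFCD/A/- → run E
t=11: L0/L1/L2 = EHFCD/A/- → run E
t=12: L0/L1/L2 = HFCD/AE/- → run H
t=13: L0/L1/L2 = HFCD/AE/- → run H
t=14: L0/L1/L2 = HFCD/AE/- → run H
t=15: L0/L1/L2 = FCD/AE/- → run F
t=16: L0/L1/L2 = FCD/AE/- → run F
t=17: L0/L1/L2 = FCD/AE/- → run F
t=18: L0/L1/L2 = FCD/AE/- → run F
t=19: L0/L1/L2 = CD/AE/- → run C
t=20: L0/L1/L2 = CD/AE/- → run C
t=21: L0/L1/L2 = CD/AE/- → run C
t=22: L0/L1/L2 = CD/AE/- → run C
t=23: L0/L1/L2 = D/AEC/- → run D
t=24: L0/L1/L2 = D/AEC/- → run D
t=25: L0/L1/L2 = D/AEC/- → run D
t=26: L0/L1/L2 = D/AEC/- → run D
t=27: L0/L1/L2 = -/AECD/- → run A
t=28: L0/L1/L2 = -/AECD/- → run A
t=29: L0/L1/L2 = -/AECD/- → run A
t=30: L0/L1/L2 = -/ECD/- → run E
t=31: L0/L1/L2 = -/ECD/- → run E
t=32: L0/L1/L2 = -/ECD/- → run E
t=33: L0/L1/L2 = -/CD/- → run C
t=34: L0/L1/L2 = -/CD/- → run C
t=35: L0/L1/L2 = -/D/- → run D
t=36: L0/L1/L2 = -/D/- → run D
t=37: L0/L1/L2 = -/D/- → run D
t=38: (idle)
t=39: (idle)
t=40: (idle)
t=41: (idle)
t=42: (idle)
t=43: (idle)

completion order = B, H, F, A, E, C, D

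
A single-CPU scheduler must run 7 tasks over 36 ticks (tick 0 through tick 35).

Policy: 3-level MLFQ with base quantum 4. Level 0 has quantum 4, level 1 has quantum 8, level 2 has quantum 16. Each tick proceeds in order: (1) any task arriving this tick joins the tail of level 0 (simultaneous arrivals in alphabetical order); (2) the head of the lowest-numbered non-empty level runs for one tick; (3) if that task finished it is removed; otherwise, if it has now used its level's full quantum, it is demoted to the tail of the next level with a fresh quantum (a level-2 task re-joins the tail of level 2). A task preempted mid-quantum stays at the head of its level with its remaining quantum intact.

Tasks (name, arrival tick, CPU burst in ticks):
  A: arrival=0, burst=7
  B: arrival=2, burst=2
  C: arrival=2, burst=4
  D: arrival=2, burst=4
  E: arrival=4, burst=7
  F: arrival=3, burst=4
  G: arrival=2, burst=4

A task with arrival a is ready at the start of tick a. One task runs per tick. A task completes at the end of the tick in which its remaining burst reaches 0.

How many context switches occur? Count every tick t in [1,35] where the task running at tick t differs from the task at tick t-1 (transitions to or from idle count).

context switches = 9

t=0: L0/L1/L2 = A/-/- → run A
t=1: L0/L1/L2 = A/-/- → run A
t=2: L0/L1/L2 = ABCDG/-/- → run A
t=3: L0/L1/L2 = ABCDGF/-/- → run A
t=4: L0/L1/L2 = BCDGFE/A/- → run B
t=5: L0/L1/L2 = BCDGFE/A/- → run B
t=6: L0/L1/L2 = CDGFE/A/- → run C
t=7: L0/L1/L2 = CDGFE/A/- → run C
t=8: L0/L1/L2 = CDGFE/A/- → run C
t=9: L0/L1/L2 = CDGFE/A/- → run C
t=10: L0/L1/L2 = DGFE/A/- → run D
t=11: L0/L1/L2 = DGFE/A/- → run D
t=12: L0/L1/L2 = DGFE/A/- → run D
t=13: L0/L1/L2 = DGFE/A/- → run D
t=14: L0/L1/L2 = GFE/A/- → run G
t=15: L0/L1/L2 = GFE/A/- → run G
t=16: L0/L1/L2 = GFE/A/- → run G
t=17: L0/L1/L2 = GFE/A/- → run G
t=18: L0/L1/L2 = FE/A/- → run F
t=19: L0/L1/L2 = FE/A/- → run F
t=20: L0/L1/L2 = FE/A/- → run F
t=21: L0/L1/L2 = FE/A/- → run F
t=22: L0/L1/L2 = E/A/- → run E
t=23: L0/L1/L2 = E/A/- → run E
t=24: L0/L1/L2 = E/A/- → run E
t=25: L0/L1/L2 = E/A/- → run E
t=26: L0/L1/L2 = -/AE/- → run A
t=27: L0/L1/L2 = -/AE/- → run A
t=28: L0/L1/L2 = -/AE/- → run A
t=29: L0/L1/L2 = -/E/- → run E
t=30: L0/L1/L2 = -/E/- → run E
t=31: L0/L1/L2 = -/E/- → run E
t=32: (idle)
t=33: (idle)
t=34: (idle)
t=35: (idle)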